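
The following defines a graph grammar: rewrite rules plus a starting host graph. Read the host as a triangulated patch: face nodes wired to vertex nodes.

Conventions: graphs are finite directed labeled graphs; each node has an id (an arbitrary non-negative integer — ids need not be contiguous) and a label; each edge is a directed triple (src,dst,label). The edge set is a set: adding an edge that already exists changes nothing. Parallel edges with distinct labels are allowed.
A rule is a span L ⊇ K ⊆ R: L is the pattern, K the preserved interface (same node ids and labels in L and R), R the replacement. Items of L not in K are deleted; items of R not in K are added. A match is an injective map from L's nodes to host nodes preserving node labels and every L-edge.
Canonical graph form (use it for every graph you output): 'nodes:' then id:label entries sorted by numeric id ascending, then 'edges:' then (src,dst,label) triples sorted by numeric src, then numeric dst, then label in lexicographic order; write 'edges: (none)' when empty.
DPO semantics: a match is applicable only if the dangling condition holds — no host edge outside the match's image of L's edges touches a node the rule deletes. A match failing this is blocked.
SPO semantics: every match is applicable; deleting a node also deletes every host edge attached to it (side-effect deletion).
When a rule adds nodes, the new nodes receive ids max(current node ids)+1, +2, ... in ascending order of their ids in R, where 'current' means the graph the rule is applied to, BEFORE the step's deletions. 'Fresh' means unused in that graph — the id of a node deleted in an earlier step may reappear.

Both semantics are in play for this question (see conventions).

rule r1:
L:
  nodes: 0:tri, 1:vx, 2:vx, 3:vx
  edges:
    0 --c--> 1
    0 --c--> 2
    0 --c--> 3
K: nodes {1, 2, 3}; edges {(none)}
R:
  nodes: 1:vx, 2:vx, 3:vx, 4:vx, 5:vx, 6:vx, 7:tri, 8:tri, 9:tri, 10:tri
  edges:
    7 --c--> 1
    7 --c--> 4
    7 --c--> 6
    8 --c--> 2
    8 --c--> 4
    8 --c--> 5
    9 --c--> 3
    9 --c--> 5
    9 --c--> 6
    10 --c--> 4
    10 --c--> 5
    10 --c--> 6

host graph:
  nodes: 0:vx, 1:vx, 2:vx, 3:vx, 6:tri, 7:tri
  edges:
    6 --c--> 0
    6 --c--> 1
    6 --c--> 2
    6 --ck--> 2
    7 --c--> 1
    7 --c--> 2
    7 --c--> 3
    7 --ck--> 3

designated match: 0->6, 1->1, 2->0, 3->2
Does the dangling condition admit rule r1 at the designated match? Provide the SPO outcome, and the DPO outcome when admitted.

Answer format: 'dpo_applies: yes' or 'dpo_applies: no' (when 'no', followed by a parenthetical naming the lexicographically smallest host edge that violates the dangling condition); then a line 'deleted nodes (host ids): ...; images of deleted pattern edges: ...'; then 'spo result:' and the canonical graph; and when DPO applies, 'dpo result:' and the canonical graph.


dpo_applies: no
(the rule deletes node 6, which keeps host edge (6,2,ck) outside the match image — the dangling condition fails, DPO blocks; SPO proceeds and side-deletes such edges)
deleted nodes (host ids): 6; images of deleted pattern edges: (6,0,c); (6,1,c); (6,2,c)
spo result:
nodes: 0:vx, 1:vx, 2:vx, 3:vx, 7:tri, 8:vx, 9:vx, 10:vx, 11:tri, 12:tri, 13:tri, 14:tri
edges: (7,1,c); (7,2,c); (7,3,c); (7,3,ck); (11,1,c); (11,8,c); (11,10,c); (12,0,c); (12,8,c); (12,9,c); (13,2,c); (13,9,c); (13,10,c); (14,8,c); (14,9,c); (14,10,c)


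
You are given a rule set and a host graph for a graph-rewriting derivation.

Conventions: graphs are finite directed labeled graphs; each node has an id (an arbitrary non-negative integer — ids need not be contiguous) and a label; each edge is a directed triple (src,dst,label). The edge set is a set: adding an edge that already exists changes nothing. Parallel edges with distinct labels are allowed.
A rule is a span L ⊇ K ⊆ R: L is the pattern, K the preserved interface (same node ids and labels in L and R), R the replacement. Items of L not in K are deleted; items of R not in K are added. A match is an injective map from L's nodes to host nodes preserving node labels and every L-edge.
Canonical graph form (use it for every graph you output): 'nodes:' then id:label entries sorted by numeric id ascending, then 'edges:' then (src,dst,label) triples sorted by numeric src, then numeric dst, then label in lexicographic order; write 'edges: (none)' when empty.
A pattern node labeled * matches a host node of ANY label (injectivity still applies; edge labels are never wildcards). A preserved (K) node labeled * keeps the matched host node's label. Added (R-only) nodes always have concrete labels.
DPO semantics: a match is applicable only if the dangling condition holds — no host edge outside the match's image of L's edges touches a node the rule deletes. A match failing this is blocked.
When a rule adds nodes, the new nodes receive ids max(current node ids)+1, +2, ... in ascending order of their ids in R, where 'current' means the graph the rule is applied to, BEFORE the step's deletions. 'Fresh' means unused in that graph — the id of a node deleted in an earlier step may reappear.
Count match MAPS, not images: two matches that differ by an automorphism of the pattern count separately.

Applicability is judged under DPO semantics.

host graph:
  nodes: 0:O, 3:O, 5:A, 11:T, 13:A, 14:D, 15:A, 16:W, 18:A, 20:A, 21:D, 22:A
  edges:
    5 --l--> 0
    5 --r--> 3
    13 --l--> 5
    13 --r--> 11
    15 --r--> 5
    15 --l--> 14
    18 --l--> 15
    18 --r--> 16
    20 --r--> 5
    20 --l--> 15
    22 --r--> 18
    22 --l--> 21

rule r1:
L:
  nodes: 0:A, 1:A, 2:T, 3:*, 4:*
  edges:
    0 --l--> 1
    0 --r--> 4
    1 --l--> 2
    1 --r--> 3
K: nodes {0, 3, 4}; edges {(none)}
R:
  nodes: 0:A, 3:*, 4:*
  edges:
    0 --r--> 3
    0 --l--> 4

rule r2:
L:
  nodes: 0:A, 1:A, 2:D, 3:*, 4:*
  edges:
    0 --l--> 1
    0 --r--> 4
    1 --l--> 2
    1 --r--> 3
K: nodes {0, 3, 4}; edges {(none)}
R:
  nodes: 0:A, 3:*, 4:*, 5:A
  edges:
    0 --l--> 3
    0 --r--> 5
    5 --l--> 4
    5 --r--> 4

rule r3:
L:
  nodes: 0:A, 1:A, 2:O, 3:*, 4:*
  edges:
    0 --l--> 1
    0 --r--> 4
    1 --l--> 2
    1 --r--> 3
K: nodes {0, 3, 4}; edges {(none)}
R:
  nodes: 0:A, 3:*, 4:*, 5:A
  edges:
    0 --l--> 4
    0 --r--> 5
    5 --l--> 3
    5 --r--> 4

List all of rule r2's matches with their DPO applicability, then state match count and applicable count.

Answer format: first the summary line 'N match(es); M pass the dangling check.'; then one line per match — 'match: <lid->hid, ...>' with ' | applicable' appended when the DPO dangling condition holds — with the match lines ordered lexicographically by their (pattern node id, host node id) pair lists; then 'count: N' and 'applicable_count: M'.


1 match(es); 0 pass the dangling check.
match: 0->18, 1->15, 2->14, 3->5, 4->16
count: 1
applicable_count: 0


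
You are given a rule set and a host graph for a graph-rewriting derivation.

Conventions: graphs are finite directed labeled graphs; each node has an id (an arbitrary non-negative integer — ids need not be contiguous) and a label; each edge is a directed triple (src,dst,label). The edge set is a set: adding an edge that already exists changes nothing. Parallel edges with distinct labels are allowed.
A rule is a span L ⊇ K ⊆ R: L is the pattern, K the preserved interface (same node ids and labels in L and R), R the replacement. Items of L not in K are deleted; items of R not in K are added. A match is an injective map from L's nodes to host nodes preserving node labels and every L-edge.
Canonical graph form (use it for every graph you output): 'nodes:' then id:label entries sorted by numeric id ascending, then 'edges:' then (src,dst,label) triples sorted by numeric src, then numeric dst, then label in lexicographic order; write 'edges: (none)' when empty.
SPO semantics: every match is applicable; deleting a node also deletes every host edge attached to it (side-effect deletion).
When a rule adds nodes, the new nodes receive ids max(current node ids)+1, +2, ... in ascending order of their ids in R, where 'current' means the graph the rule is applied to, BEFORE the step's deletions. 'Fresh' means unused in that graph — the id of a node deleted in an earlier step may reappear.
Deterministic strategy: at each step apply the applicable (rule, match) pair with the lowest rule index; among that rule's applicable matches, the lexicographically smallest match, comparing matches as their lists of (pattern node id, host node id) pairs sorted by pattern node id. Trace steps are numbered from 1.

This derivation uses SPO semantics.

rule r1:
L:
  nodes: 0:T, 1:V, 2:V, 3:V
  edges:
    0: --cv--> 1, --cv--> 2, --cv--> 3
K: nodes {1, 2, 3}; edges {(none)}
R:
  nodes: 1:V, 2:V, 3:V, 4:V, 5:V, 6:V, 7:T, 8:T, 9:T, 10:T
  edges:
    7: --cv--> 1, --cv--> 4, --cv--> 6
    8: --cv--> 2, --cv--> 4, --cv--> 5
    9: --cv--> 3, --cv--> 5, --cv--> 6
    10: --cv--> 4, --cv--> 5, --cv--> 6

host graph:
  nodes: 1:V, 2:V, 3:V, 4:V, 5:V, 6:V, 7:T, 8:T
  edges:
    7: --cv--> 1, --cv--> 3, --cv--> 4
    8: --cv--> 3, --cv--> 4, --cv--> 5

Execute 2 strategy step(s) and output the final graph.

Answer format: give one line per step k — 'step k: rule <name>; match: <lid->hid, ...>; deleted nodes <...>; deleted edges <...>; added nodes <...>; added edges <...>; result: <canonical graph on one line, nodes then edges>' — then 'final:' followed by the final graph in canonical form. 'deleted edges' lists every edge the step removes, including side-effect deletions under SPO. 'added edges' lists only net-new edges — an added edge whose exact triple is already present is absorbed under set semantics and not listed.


step 1: rule r1; match: 0->7, 1->1, 2->3, 3->4; deleted nodes 7; deleted edges (7,1,cv); (7,3,cv); (7,4,cv); added nodes 9, 10, 11, 12, 13, 14, 15; added edges (12,1,cv); (12,9,cv); (12,11,cv); (13,3,cv); (13,9,cv); (13,10,cv); (14,4,cv); (14,10,cv); (14,11,cv); (15,9,cv); (15,10,cv); (15,11,cv); result: nodes: 1:V, 2:V, 3:V, 4:V, 5:V, 6:V, 8:T, 9:V, 10:V, 11:V, 12:T, 13:T, 14:T, 15:T edges: (8,3,cv); (8,4,cv); (8,5,cv); (12,1,cv); (12,9,cv); (12,11,cv); (13,3,cv); (13,9,cv); (13,10,cv); (14,4,cv); (14,10,cv); (14,11,cv); (15,9,cv); (15,10,cv); (15,11,cv)
step 2: rule r1; match: 0->8, 1->3, 2->4, 3->5; deleted nodes 8; deleted edges (8,3,cv); (8,4,cv); (8,5,cv); added nodes 16, 17, 18, 19, 20, 21, 22; added edges (19,3,cv); (19,16,cv); (19,18,cv); (20,4,cv); (20,16,cv); (20,17,cv); (21,5,cv); (21,17,cv); (21,18,cv); (22,16,cv); (22,17,cv); (22,18,cv); result: nodes: 1:V, 2:V, 3:V, 4:V, 5:V, 6:V, 9:V, 10:V, 11:V, 12:T, 13:T, 14:T, 15:T, 16:V, 17:V, 18:V, 19:T, 20:T, 21:T, 22:T edges: (12,1,cv); (12,9,cv); (12,11,cv); (13,3,cv); (13,9,cv); (13,10,cv); (14,4,cv); (14,10,cv); (14,11,cv); (15,9,cv); (15,10,cv); (15,11,cv); (19,3,cv); (19,16,cv); (19,18,cv); (20,4,cv); (20,16,cv); (20,17,cv); (21,5,cv); (21,17,cv); (21,18,cv); (22,16,cv); (22,17,cv); (22,18,cv)
final:
nodes: 1:V, 2:V, 3:V, 4:V, 5:V, 6:V, 9:V, 10:V, 11:V, 12:T, 13:T, 14:T, 15:T, 16:V, 17:V, 18:V, 19:T, 20:T, 21:T, 22:T
edges: (12,1,cv); (12,9,cv); (12,11,cv); (13,3,cv); (13,9,cv); (13,10,cv); (14,4,cv); (14,10,cv); (14,11,cv); (15,9,cv); (15,10,cv); (15,11,cv); (19,3,cv); (19,16,cv); (19,18,cv); (20,4,cv); (20,16,cv); (20,17,cv); (21,5,cv); (21,17,cv); (21,18,cv); (22,16,cv); (22,17,cv); (22,18,cv)


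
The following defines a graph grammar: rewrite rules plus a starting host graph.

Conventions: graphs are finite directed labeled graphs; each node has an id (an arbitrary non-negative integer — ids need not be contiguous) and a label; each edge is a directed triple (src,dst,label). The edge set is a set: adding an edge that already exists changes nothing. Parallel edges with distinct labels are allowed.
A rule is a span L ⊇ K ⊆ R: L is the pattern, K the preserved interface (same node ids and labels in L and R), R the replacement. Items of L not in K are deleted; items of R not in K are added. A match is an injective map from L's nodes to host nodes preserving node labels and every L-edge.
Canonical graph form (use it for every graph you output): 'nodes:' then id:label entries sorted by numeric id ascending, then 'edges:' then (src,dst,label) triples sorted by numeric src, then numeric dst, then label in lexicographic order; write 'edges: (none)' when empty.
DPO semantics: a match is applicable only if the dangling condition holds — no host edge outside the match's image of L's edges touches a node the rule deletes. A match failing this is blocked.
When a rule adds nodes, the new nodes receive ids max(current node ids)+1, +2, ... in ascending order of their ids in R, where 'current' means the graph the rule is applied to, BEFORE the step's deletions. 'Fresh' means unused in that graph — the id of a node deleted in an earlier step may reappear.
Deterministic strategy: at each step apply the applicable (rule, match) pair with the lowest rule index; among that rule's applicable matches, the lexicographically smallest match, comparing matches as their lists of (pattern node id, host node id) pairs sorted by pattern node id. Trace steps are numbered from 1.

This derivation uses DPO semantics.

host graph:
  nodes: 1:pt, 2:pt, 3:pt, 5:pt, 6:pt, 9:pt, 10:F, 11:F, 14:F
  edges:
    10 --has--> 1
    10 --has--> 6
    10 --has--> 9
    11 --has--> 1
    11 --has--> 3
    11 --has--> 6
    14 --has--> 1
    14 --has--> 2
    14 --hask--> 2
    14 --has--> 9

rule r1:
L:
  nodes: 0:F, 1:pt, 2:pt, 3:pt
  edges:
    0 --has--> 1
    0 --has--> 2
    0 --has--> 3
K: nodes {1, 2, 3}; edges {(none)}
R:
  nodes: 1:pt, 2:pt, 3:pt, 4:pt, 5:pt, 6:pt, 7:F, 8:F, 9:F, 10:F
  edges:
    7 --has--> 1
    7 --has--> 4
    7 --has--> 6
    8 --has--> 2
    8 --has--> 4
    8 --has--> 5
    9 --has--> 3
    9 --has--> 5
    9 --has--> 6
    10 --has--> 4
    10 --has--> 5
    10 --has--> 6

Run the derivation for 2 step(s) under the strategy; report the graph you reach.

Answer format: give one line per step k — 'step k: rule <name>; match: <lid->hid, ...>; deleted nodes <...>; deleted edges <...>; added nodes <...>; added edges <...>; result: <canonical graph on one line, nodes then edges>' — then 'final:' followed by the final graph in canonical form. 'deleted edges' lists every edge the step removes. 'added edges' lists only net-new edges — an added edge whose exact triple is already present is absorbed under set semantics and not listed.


step 1: rule r1; match: 0->10, 1->1, 2->6, 3->9; deleted nodes 10; deleted edges (10,1,has); (10,6,has); (10,9,has); added nodes 15, 16, 17, 18, 19, 20, 21; added edges (18,1,has); (18,15,has); (18,17,has); (19,6,has); (19,15,has); (19,16,has); (20,9,has); (20,16,has); (20,17,has); (21,15,has); (21,16,has); (21,17,has); result: nodes: 1:pt, 2:pt, 3:pt, 5:pt, 6:pt, 9:pt, 11:F, 14:F, 15:pt, 16:pt, 17:pt, 18:F, 19:F, 20:F, 21:F edges: (11,1,has); (11,3,has); (11,6,has); (14,1,has); (14,2,has); (14,2,hask); (14,9,has); (18,1,has); (18,15,has); (18,17,has); (19,6,has); (19,15,has); (19,16,has); (20,9,has); (20,16,has); (20,17,has); (21,15,has); (21,16,has); (21,17,has)
step 2: rule r1; match: 0->11, 1->1, 2->3, 3->6; deleted nodes 11; deleted edges (11,1,has); (11,3,has); (11,6,has); added nodes 22, 23, 24, 25, 26, 27, 28; added edges (25,1,has); (25,22,has); (25,24,has); (26,3,has); (26,22,has); (26,23,has); (27,6,has); (27,23,has); (27,24,has); (28,22,has); (28,23,has); (28,24,has); result: nodes: 1:pt, 2:pt, 3:pt, 5:pt, 6:pt, 9:pt, 14:F, 15:pt, 16:pt, 17:pt, 18:F, 19:F, 20:F, 21:F, 22:pt, 23:pt, 24:pt, 25:F, 26:F, 27:F, 28:F edges: (14,1,has); (14,2,has); (14,2,hask); (14,9,has); (18,1,has); (18,15,has); (18,17,has); (19,6,has); (19,15,has); (19,16,has); (20,9,has); (20,16,has); (20,17,has); (21,15,has); (21,16,has); (21,17,has); (25,1,has); (25,22,has); (25,24,has); (26,3,has); (26,22,has); (26,23,has); (27,6,has); (27,23,has); (27,24,has); (28,22,has); (28,23,has); (28,24,has)
final:
nodes: 1:pt, 2:pt, 3:pt, 5:pt, 6:pt, 9:pt, 14:F, 15:pt, 16:pt, 17:pt, 18:F, 19:F, 20:F, 21:F, 22:pt, 23:pt, 24:pt, 25:F, 26:F, 27:F, 28:F
edges: (14,1,has); (14,2,has); (14,2,hask); (14,9,has); (18,1,has); (18,15,has); (18,17,has); (19,6,has); (19,15,has); (19,16,has); (20,9,has); (20,16,has); (20,17,has); (21,15,has); (21,16,has); (21,17,has); (25,1,has); (25,22,has); (25,24,has); (26,3,has); (26,22,has); (26,23,has); (27,6,has); (27,23,has); (27,24,has); (28,22,has); (28,23,has); (28,24,has)


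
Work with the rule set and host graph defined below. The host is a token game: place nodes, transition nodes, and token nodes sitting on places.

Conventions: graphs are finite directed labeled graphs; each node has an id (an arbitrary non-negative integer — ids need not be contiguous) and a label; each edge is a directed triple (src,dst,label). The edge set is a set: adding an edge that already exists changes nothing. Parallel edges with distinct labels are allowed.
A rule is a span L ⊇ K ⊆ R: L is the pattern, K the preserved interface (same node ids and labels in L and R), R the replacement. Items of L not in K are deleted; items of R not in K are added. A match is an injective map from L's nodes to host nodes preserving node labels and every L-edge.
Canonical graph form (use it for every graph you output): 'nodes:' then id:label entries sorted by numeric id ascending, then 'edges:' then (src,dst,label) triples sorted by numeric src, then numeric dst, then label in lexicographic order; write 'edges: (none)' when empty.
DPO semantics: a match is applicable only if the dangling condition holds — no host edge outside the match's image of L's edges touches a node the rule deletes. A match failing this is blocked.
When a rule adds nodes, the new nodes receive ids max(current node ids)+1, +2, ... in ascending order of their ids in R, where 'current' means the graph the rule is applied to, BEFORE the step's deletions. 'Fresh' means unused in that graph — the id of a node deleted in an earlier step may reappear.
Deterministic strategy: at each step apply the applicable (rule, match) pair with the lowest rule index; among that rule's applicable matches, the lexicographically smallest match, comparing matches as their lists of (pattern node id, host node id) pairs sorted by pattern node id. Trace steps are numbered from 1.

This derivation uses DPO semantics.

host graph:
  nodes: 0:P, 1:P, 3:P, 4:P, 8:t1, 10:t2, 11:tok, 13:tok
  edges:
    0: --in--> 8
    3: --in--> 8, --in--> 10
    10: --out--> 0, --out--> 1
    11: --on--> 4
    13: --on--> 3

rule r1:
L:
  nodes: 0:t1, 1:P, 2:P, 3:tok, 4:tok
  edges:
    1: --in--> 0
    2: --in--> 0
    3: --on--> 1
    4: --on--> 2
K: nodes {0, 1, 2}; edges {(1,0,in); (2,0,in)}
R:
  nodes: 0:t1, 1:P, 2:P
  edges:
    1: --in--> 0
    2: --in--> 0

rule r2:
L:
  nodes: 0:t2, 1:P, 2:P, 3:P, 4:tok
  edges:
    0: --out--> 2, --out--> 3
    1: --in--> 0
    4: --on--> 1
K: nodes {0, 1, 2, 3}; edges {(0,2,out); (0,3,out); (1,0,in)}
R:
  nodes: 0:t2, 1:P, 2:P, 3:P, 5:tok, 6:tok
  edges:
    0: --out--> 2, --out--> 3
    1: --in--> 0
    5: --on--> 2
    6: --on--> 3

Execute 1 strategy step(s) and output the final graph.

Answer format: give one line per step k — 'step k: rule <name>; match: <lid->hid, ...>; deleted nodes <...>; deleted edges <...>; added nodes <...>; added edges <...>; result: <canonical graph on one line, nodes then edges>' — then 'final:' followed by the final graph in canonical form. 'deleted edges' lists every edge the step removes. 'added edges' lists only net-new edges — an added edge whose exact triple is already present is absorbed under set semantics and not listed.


step 1: rule r2; match: 0->10, 1->3, 2->0, 3->1, 4->13; deleted nodes 13; deleted edges (13,3,on); added nodes 14, 15; added edges (14,0,on); (15,1,on); result: nodes: 0:P, 1:P, 3:P, 4:P, 8:t1, 10:t2, 11:tok, 14:tok, 15:tok edges: (0,8,in); (3,8,in); (3,10,in); (10,0,out); (10,1,out); (11,4,on); (14,0,on); (15,1,on)
final:
nodes: 0:P, 1:P, 3:P, 4:P, 8:t1, 10:t2, 11:tok, 14:tok, 15:tok
edges: (0,8,in); (3,8,in); (3,10,in); (10,0,out); (10,1,out); (11,4,on); (14,0,on); (15,1,on)


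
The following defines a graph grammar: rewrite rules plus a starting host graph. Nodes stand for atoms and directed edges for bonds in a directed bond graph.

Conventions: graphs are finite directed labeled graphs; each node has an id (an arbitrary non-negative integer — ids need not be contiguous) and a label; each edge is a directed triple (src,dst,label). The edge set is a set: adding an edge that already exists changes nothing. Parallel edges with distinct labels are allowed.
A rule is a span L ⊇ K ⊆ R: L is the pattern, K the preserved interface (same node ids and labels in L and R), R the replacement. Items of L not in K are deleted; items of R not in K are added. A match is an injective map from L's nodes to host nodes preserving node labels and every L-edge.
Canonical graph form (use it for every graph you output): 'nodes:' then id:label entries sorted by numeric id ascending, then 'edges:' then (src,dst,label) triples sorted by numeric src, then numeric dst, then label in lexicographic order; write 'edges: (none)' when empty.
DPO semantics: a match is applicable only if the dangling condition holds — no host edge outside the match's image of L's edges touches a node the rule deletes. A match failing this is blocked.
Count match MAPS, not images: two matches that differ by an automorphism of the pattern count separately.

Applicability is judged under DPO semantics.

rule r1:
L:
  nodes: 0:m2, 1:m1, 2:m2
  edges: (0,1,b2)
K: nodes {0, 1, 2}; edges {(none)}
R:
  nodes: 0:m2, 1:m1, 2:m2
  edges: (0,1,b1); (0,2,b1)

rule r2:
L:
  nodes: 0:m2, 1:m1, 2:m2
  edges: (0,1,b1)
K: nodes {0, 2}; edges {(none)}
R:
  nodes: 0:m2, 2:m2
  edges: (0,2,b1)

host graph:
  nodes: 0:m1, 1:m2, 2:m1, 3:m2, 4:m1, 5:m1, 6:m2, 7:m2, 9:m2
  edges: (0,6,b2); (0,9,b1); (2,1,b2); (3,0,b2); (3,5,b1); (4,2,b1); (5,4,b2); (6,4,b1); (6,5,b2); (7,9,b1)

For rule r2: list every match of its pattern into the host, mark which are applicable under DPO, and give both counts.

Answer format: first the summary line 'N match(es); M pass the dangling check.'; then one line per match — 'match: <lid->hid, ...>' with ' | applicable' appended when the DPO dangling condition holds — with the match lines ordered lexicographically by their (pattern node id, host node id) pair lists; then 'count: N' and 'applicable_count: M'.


8 match(es); 0 pass the dangling check.
match: 0->3, 1->5, 2->1
match: 0->3, 1->5, 2->6
match: 0->3, 1->5, 2->7
match: 0->3, 1->5, 2->9
match: 0->6, 1->4, 2->1
match: 0->6, 1->4, 2->3
match: 0->6, 1->4, 2->7
match: 0->6, 1->4, 2->9
count: 8
applicable_count: 0


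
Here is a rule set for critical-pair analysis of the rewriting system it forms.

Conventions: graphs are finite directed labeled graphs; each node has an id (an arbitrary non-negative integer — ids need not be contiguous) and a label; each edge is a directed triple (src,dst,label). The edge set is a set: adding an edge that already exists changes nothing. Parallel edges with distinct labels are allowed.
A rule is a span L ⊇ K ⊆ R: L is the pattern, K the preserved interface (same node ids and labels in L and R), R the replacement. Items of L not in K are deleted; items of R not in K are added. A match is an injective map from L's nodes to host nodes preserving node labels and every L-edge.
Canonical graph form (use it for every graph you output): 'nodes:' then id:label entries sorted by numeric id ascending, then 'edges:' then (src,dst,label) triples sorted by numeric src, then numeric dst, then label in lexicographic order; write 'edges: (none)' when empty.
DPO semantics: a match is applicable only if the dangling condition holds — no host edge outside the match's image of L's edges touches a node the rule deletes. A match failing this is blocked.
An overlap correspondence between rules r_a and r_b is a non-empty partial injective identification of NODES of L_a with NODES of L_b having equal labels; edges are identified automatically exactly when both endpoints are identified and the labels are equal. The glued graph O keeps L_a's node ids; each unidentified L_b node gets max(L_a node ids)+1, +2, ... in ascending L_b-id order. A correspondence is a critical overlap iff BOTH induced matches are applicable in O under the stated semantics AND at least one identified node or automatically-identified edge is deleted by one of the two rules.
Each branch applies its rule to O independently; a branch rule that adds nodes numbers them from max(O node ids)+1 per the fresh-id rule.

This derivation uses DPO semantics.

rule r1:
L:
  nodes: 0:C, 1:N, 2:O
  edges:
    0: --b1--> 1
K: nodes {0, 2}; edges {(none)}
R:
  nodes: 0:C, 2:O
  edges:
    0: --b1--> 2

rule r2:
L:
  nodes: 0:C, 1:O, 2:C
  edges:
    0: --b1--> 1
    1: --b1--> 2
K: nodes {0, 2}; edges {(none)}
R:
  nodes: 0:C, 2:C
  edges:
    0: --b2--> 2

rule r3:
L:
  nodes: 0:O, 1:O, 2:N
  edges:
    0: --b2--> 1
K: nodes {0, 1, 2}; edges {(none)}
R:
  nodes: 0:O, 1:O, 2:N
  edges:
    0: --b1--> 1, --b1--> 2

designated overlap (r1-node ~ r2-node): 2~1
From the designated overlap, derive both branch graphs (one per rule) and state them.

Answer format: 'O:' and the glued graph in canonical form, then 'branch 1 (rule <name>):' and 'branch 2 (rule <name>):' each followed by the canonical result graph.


O:
nodes: 0:C, 1:N, 2:O, 3:C, 4:C
edges: (0,1,b1); (2,4,b1); (3,2,b1)
branch 1 (rule r1):
nodes: 0:C, 2:O, 3:C, 4:C
edges: (0,2,b1); (2,4,b1); (3,2,b1)
branch 2 (rule r2):
nodes: 0:C, 1:N, 3:C, 4:C
edges: (0,1,b1); (3,4,b2)


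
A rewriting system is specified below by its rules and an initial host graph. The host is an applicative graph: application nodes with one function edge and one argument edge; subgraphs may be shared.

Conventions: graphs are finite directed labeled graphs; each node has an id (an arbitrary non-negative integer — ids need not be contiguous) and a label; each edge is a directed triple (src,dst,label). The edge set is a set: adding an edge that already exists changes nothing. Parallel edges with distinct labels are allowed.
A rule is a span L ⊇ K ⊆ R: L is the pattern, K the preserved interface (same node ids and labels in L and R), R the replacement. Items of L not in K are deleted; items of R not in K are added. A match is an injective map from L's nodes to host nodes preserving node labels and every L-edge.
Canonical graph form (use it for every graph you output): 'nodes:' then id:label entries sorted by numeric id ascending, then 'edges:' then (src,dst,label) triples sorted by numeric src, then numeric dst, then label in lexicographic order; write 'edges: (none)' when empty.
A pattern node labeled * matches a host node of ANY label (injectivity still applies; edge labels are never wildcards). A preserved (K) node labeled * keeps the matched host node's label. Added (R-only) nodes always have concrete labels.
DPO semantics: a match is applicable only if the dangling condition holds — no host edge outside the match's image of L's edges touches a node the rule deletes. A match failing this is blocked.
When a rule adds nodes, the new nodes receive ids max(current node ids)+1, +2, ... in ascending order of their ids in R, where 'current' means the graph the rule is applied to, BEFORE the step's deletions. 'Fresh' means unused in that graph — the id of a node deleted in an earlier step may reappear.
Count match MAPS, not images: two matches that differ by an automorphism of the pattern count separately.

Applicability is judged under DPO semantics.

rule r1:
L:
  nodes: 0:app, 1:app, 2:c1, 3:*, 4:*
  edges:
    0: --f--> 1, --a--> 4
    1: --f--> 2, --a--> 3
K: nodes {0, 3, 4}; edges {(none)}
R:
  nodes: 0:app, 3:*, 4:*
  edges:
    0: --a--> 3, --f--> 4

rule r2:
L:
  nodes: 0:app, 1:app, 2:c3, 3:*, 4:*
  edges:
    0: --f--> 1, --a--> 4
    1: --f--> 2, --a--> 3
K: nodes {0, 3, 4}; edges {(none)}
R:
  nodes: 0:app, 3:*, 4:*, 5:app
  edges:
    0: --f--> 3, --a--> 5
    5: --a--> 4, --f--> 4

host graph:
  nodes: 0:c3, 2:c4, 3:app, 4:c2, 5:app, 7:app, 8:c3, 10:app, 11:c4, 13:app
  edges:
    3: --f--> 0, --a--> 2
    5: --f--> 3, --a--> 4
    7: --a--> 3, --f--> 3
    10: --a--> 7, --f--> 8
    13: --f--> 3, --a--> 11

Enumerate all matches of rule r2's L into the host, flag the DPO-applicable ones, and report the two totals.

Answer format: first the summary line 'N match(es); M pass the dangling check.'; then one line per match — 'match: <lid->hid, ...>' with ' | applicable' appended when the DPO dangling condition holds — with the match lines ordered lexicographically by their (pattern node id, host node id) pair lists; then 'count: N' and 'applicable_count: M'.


2 match(es); 0 pass the dangling check.
match: 0->5, 1->3, 2->0, 3->2, 4->4
match: 0->13, 1->3, 2->0, 3->2, 4->11
count: 2
applicable_count: 0


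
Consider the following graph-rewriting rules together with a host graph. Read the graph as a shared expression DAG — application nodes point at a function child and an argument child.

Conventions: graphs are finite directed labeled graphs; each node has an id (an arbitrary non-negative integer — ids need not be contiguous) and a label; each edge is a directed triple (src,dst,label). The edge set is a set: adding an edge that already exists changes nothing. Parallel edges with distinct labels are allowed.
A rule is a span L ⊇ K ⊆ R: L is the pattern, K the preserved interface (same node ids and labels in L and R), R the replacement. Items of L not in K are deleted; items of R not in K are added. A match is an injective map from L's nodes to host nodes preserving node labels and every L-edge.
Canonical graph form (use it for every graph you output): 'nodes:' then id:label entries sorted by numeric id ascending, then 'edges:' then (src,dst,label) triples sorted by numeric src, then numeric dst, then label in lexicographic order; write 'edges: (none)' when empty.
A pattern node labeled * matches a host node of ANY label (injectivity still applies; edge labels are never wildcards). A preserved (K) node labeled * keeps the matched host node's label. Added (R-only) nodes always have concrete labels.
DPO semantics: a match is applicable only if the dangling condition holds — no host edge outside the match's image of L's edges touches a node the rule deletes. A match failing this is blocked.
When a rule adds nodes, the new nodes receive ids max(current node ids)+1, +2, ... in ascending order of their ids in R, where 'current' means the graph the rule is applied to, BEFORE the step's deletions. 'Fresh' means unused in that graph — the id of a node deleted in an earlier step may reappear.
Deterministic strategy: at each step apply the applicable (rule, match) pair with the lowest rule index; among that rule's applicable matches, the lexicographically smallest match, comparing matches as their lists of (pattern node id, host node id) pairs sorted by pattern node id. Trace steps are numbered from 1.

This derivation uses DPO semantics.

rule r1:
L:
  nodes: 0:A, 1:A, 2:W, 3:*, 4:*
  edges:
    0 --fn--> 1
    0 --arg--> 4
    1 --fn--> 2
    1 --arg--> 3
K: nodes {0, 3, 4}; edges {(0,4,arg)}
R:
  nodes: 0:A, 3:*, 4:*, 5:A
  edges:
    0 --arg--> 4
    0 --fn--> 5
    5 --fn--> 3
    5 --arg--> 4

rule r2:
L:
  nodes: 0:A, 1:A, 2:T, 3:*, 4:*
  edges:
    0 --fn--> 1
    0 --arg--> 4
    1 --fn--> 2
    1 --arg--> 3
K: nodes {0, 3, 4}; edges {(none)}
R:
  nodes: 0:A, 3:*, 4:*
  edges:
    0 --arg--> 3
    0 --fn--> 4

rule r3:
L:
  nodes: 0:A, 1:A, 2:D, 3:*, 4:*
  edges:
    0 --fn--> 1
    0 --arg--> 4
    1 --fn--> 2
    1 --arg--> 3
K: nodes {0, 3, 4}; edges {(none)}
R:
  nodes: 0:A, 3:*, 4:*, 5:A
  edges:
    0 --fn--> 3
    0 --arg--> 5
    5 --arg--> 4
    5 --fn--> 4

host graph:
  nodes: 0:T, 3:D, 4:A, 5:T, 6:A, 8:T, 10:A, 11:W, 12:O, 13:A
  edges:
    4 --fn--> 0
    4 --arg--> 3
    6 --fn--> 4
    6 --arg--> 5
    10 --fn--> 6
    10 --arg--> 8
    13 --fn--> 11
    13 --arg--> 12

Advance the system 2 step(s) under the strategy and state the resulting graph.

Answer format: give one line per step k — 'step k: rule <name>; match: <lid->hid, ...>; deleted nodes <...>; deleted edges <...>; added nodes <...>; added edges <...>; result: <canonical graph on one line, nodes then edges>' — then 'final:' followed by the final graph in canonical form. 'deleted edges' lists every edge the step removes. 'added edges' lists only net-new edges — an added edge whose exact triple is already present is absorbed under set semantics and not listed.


step 1: rule r2; match: 0->6, 1->4, 2->0, 3->3, 4->5; deleted nodes 0, 4; deleted edges (4,0,fn); (4,3,arg); (6,4,fn); (6,5,arg); added nodes (none); added edges (6,3,arg); (6,5,fn); result: nodes: 3:D, 5:T, 6:A, 8:T, 10:A, 11:W, 12:O, 13:A edges: (6,3,arg); (6,5,fn); (10,6,fn); (10,8,arg); (13,11,fn); (13,12,arg)
step 2: rule r2; match: 0->10, 1->6, 2->5, 3->3, 4->8; deleted nodes 5, 6; deleted edges (6,3,arg); (6,5,fn); (10,6,fn); (10,8,arg); added nodes (none); added edges (10,3,arg); (10,8,fn); result: nodes: 3:D, 8:T, 10:A, 11:W, 12:O, 13:A edges: (10,3,arg); (10,8,fn); (13,11,fn); (13,12,arg)
final:
nodes: 3:D, 8:T, 10:A, 11:W, 12:O, 13:A
edges: (10,3,arg); (10,8,fn); (13,11,fn); (13,12,arg)


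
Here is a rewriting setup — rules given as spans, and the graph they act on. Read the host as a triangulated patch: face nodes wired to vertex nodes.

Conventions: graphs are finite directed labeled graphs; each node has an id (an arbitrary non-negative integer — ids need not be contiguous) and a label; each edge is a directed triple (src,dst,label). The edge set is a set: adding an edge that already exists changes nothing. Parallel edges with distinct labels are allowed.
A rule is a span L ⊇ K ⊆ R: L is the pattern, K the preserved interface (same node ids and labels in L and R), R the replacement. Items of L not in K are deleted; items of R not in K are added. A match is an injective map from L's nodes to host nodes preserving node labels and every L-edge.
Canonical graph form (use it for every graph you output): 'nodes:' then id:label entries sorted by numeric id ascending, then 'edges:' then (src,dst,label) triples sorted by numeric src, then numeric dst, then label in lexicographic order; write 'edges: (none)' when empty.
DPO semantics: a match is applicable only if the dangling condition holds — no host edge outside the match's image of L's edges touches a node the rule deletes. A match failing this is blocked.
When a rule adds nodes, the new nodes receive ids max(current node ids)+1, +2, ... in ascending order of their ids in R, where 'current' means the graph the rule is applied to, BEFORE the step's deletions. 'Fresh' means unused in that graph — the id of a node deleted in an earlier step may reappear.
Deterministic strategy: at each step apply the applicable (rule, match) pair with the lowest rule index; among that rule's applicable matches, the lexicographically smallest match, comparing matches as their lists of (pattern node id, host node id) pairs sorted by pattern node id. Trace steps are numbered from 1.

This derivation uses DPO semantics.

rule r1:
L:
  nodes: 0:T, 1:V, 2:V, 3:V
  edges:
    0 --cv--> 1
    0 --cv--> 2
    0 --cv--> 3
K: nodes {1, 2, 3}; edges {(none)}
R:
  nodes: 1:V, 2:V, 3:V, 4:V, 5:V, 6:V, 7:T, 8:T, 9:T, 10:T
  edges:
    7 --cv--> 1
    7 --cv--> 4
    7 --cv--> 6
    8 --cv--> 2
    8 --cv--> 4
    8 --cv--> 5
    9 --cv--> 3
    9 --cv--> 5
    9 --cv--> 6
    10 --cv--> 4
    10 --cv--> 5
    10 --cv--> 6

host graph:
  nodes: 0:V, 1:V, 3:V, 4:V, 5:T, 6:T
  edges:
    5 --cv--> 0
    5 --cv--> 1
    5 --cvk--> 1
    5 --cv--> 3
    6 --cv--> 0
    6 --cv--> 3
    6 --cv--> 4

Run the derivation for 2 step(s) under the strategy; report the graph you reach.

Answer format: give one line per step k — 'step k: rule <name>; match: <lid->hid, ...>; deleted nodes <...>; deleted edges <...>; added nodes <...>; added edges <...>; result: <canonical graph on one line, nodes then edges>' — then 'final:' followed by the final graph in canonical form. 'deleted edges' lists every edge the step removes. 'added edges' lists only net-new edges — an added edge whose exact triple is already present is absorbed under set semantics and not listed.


step 1: rule r1; match: 0->6, 1->0, 2->3, 3->4; deleted nodes 6; deleted edges (6,0,cv); (6,3,cv); (6,4,cv); added nodes 7, 8, 9, 10, 11, 12, 13; added edges (10,0,cv); (10,7,cv); (10,9,cv); (11,3,cv); (11,7,cv); (11,8,cv); (12,4,cv); (12,8,cv); (12,9,cv); (13,7,cv); (13,8,cv); (13,9,cv); result: nodes: 0:V, 1:V, 3:V, 4:V, 5:T, 7:V, 8:V, 9:V, 10:T, 11:T, 12:T, 13:T edges: (5,0,cv); (5,1,cv); (5,1,cvk); (5,3,cv); (10,0,cv); (10,7,cv); (10,9,cv); (11,3,cv); (11,7,cv); (11,8,cv); (12,4,cv); (12,8,cv); (12,9,cv); (13,7,cv); (13,8,cv); (13,9,cv)
step 2: rule r1; match: 0->10, 1->0, 2->7, 3->9; deleted nodes 10; deleted edges (10,0,cv); (10,7,cv); (10,9,cv); added nodes 14, 15, 16, 17, 18, 19, 20; added edges (17,0,cv); (17,14,cv); (17,16,cv); (18,7,cv); (18,14,cv); (18,15,cv); (19,9,cv); (19,15,cv); (19,16,cv); (20,14,cv); (20,15,cv); (20,16,cv); result: nodes: 0:V, 1:V, 3:V, 4:V, 5:T, 7:V, 8:V, 9:V, 11:T, 12:T, 13:T, 14:V, 15:V, 16:V, 17:T, 18:T, 19:T, 20:T edges: (5,0,cv); (5,1,cv); (5,1,cvk); (5,3,cv); (11,3,cv); (11,7,cv); (11,8,cv); (12,4,cv); (12,8,cv); (12,9,cv); (13,7,cv); (13,8,cv); (13,9,cv); (17,0,cv); (17,14,cv); (17,16,cv); (18,7,cv); (18,14,cv); (18,15,cv); (19,9,cv); (19,15,cv); (19,16,cv); (20,14,cv); (20,15,cv); (20,16,cv)
final:
nodes: 0:V, 1:V, 3:V, 4:V, 5:T, 7:V, 8:V, 9:V, 11:T, 12:T, 13:T, 14:V, 15:V, 16:V, 17:T, 18:T, 19:T, 20:T
edges: (5,0,cv); (5,1,cv); (5,1,cvk); (5,3,cv); (11,3,cv); (11,7,cv); (11,8,cv); (12,4,cv); (12,8,cv); (12,9,cv); (13,7,cv); (13,8,cv); (13,9,cv); (17,0,cv); (17,14,cv); (17,16,cv); (18,7,cv); (18,14,cv); (18,15,cv); (19,9,cv); (19,15,cv); (19,16,cv); (20,14,cv); (20,15,cv); (20,16,cv)


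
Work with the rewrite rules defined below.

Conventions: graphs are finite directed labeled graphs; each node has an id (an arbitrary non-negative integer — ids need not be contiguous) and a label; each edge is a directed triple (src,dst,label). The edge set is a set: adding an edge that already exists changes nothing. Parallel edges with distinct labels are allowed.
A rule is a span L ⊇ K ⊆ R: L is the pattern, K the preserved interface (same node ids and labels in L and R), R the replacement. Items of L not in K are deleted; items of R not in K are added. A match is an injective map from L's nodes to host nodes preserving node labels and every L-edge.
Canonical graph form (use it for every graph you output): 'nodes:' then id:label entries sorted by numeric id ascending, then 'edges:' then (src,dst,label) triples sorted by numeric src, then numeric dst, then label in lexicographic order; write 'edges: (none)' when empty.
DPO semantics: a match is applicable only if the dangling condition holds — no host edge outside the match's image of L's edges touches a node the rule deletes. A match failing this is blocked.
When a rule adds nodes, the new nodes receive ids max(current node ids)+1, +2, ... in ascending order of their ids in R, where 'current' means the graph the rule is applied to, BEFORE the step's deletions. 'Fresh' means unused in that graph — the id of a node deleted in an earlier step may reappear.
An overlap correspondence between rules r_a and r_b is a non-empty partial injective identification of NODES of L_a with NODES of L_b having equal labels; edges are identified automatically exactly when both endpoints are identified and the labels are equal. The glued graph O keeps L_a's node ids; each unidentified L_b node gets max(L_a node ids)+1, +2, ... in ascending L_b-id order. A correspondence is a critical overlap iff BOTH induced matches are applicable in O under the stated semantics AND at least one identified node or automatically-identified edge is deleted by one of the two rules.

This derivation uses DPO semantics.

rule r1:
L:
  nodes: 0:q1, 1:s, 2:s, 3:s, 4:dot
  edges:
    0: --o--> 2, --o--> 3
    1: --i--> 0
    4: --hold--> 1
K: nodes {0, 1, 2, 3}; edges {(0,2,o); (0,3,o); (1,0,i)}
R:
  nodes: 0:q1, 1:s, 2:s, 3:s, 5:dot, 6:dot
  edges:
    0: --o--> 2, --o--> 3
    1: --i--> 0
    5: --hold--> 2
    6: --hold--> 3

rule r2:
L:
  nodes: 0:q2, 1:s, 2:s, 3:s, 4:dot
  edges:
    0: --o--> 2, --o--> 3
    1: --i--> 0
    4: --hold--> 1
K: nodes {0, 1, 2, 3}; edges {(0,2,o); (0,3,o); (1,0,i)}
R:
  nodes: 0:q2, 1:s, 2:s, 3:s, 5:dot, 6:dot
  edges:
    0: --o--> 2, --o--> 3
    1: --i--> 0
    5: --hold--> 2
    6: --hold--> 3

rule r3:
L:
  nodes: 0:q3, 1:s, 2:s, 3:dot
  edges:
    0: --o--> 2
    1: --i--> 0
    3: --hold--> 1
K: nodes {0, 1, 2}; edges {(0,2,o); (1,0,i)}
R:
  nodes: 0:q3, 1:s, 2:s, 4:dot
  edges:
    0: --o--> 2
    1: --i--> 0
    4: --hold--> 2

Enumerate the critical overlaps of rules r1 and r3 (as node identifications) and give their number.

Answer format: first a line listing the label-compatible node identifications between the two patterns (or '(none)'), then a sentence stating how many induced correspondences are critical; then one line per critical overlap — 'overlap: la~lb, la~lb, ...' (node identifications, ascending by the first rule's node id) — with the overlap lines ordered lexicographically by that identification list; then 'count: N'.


label-compatible node identifications between L(r1) and L(r3): 1~1, 1~2, 2~1, 2~2, 3~1, 3~2, 4~3
3 of the induced correspondences are critical overlaps of r1 and r3.
overlap: 1~1, 2~2, 4~3
overlap: 1~1, 3~2, 4~3
overlap: 1~1, 4~3
count: 3
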